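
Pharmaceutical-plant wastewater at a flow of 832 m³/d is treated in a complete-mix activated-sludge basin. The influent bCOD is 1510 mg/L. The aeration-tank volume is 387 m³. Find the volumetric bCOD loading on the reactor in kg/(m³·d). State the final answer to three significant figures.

L_v ≈ 3.25 kg bCOD/(m³·d)

L_v = Q S₀ / V = 832 × 1510 × 10⁻³ / 387.0 = 3.246 kg/(m³·d).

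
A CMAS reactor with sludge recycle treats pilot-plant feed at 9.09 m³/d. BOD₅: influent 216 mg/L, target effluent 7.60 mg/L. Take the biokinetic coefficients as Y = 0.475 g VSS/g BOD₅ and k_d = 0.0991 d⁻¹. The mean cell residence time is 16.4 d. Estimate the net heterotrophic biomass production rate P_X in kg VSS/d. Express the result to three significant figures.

P_X ≈ 0.343 kg VSS/d

The observed yield is Y_obs = Y/(1 + k_d·θ_c) = 0.475 / (1 + 0.0991 × 16.4) = 0.475 / 2.625 = 0.1809 g VSS per g BOD₅ removed.
Mass of BOD₅ removed per day: Q(S₀ − S) = 9.09 × 208.4 g/m³ = 1.894 kg/d.
P_X = Y_obs · Q(S₀ − S) = 0.1809 × 1.894 = 0.3428 kg VSS/d.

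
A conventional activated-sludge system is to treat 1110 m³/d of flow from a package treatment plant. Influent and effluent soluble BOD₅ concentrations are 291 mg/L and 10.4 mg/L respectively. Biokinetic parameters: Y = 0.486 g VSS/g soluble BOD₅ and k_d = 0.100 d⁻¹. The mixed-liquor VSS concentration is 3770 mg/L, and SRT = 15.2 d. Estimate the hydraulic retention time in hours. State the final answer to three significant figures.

From the SRT design equation V = Y Q (S₀−S) θ_c / [X (1 + k_d θ_c)] = 0.486 × 1110 × (291 − 10.4) × 15.2 / [3770 × (1 + 0.100 × 15.2)] = 2.3×10^6 / 9500 = 242.2 m³.
τ = V/Q = 242.2/1110 = 0.2182 d, or 5.236 h.

τ ≈ 5.24 h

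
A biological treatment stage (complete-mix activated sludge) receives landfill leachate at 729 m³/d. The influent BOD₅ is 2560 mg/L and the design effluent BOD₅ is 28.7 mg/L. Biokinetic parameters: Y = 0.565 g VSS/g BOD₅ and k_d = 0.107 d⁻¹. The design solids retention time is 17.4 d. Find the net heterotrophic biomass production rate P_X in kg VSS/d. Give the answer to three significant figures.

P_X ≈ 364 kg VSS/d

Y_obs = Y / (1 + k_d θ_c) = 0.565 / (1 + 0.107 × 17.4) = 0.565 / 2.862 = 0.1974.
Substrate removed = Q·(S₀ − S) = 729 m³/d × (2560 − 28.7) g/m³ = 1.85×10^6 g/d = 1845 kg/d.
Biomass produced: P_X = Y_obs·Q·ΔS = 0.1974 × 1845 ≈ 364.3 kg VSS/d.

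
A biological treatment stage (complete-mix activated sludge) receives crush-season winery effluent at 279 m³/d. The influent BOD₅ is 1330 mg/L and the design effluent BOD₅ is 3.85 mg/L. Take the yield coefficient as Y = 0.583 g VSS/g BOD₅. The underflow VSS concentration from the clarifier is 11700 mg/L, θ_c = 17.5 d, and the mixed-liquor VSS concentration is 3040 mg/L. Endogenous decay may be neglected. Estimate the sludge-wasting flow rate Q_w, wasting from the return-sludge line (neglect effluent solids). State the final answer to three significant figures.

Q_w ≈ 18.4 m³/d

Biomass mass balance (decay neglected): V·X = Y·Q·(S₀ − S)·θ_c, so V = 0.583 × 279 × (1330 − 3.85) × 17.5 / 3040 = 1242 m³.
Q_w = (V·X)/(θ_c X_r) = 1242 × 3040 / (17.5 × 11700) = 18.44 m³/d.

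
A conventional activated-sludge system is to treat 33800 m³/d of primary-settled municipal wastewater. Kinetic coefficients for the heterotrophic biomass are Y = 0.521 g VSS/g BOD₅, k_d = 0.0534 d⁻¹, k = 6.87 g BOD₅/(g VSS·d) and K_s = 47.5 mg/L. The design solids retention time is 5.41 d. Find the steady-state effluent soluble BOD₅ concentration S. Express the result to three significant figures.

Effluent substrate depends only on kinetics and SRT: S = K_s(1 + k_d θ_c) / [θ_c(Yk − k_d) − 1] = 47.5 × (1 + 0.0534 × 5.41) / [5.41 × (0.521 × 6.87 − 0.0534) − 1] = 61.22 / 18.07 = 3.387 mg/L.

S ≈ 3.39 mg/L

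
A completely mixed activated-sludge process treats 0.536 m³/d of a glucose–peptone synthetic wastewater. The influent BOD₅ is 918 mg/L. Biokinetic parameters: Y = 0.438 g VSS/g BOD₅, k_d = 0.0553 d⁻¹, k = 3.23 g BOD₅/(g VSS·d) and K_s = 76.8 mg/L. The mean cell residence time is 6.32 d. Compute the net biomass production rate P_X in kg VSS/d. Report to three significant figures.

P_X ≈ 0.157 kg VSS/d

From the Monod/SRT balance for a CMAS, S = K_s·(1+k_d θ_c)/[θ_c·(Y k − k_d) − 1] = 76.8 × (1 + 0.0553 × 6.32) / [6.32 × (0.438 × 3.23 − 0.0553) − 1] = 103.6 / 7.592 = 13.65 mg/L.
Y_obs = Y / (1 + k_d θ_c) = 0.438 / (1 + 0.0553 × 6.32) = 0.438 / 1.349 = 0.3246.
ΔS = 918 − 13.7 = 904.3 mg/L, so the substrate removal rate is 0.536 × 904.3/1000 = 0.4847 kg BOD₅/d.
Biomass produced: P_X = Y_obs·Q·ΔS = 0.3246 × 0.4847 ≈ 0.1573 kg VSS/d.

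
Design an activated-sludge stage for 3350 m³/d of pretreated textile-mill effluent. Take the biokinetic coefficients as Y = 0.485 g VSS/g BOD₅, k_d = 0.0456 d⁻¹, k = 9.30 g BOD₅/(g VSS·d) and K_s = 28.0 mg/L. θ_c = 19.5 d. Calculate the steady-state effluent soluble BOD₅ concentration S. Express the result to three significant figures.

S ≈ 0.615 mg/L

Effluent substrate depends only on kinetics and SRT: S = K_s(1 + k_d θ_c) / [θ_c(Yk − k_d) − 1] = 28.0 × (1 + 0.0456 × 19.5) / [19.5 × (0.485 × 9.30 − 0.0456) − 1] = 52.90 / 86.07 = 0.6146 mg/L.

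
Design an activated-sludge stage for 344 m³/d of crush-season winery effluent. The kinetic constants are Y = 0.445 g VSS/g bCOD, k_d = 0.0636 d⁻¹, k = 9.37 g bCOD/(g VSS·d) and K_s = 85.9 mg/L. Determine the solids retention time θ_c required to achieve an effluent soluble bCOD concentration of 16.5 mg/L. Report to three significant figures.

Specific growth rate at S = 16.5 mg/L: μ = YkS/(K_s+S) = 0.445·9.37·16.5/(85.9+16.5) = 0.6719 d⁻¹.
θ_c = 1/(μ − k_d) = 1/(0.6719 − 0.0636) = 1/0.6083 = 1.644 d.

θ_c ≈ 1.64 d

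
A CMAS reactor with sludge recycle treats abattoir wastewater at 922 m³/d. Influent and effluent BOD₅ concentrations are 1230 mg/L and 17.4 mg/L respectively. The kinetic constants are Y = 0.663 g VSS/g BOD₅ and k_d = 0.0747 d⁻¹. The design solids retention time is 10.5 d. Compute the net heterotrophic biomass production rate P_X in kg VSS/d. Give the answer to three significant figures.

Observed yield with endogenous decay: Y_obs = Y / (1 + k_d·θ_c) = 0.663 / (1 + 0.0747 × 10.5) = 0.663 / 1.784 = 0.3716 g VSS/g BOD₅.
ΔS = 1230 − 17.4 = 1213 mg/L, so the substrate removal rate is 922 × 1213/1000 = 1118 kg BOD₅/d.
So the net sludge growth is P_X = 0.3716 × 1118 = 415.4 kg VSS/d.

P_X ≈ 415 kg VSS/d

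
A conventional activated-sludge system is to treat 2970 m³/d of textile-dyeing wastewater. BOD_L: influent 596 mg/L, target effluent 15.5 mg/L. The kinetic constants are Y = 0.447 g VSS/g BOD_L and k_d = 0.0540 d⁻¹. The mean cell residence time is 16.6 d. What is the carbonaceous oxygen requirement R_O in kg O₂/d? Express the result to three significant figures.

R_O ≈ 1150 kg O₂/d

Observed yield with endogenous decay: Y_obs = Y / (1 + k_d·θ_c) = 0.447 / (1 + 0.0540 × 16.6) = 0.447 / 1.896 = 0.2357 g VSS/g BOD_L.
Mass of BOD_L removed per day: Q(S₀ − S) = 2970 × 580.5 g/m³ = 1724 kg/d.
Net sludge production P_X = 0.2357 × 1724 = 406.4 kg VSS/d.
R_O = Q·ΔS − 1.42 P_X = 1724 − 577.1 = 1147 kg O₂/d.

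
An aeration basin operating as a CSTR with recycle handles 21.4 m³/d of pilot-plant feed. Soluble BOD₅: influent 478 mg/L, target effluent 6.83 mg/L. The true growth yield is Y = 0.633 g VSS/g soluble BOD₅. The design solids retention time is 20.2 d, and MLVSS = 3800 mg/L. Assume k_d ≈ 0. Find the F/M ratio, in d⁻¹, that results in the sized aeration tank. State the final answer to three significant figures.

V·X = Y·Q·ΔS·θ_c gives V = 0.633 × 21.4 × (478 − 6.83) × 20.2 / 3800 = 33.93 m³.
F/M = Q·S₀ / (V·X) = 21.4 × 478 / (33.93 × 3800) = 0.07934 g soluble BOD₅·(g VSS·d)⁻¹.

F/M ≈ 0.0793 d⁻¹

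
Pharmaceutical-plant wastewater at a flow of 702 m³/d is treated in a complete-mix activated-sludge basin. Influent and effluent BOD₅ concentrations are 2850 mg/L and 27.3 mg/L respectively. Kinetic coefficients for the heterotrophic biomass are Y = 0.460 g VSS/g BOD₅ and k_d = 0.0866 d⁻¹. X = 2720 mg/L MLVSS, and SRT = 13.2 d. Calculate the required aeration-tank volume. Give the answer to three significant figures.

V ≈ 2060 m³

Rearranging the biomass balance for a CMAS with decay, V = Y·Q·ΔS·θ_c / [X·(1+k_d θ_c)] = 0.460 × 702 × (2850 − 27.3) × 13.2 / [2720 × (1 + 0.0866 × 13.2)] = 1.2×10^7 / 5829 = 2064 m³.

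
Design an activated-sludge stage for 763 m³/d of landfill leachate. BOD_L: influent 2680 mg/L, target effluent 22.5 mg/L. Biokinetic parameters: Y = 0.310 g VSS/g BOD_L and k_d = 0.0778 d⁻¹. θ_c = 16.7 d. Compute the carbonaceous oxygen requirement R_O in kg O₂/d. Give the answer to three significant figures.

The observed yield is Y_obs = Y/(1 + k_d·θ_c) = 0.310 / (1 + 0.0778 × 16.7) = 0.310 / 2.299 = 0.1348 g VSS per g BOD_L removed.
Substrate removed = Q·(S₀ − S) = 763 m³/d × (2680 − 22.5) g/m³ = 2.03×10^6 g/d = 2028 kg/d.
Biomass synthesised: P_X = Y_obs × 2028 = 273.4 kg VSS/d.
Carbonaceous O₂ demand = substrate oxidised − cell-mass equivalent = 2028 − 1.42 × 273.4 = 1639 kg O₂/d.

R_O ≈ 1640 kg O₂/d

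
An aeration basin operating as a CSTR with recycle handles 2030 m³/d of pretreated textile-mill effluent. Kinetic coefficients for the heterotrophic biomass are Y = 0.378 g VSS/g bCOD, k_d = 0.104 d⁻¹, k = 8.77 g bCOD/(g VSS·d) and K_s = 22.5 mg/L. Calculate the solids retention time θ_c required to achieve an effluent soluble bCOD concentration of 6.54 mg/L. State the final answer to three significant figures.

Specific growth rate at S = 6.54 mg/L: μ = YkS/(K_s+S) = 0.378·8.77·6.54/(22.5+6.54) = 0.7466 d⁻¹.
θ_c = 1/(μ − k_d) = 1/(0.7466 − 0.104) = 1/0.6426 = 1.556 d.

θ_c ≈ 1.56 d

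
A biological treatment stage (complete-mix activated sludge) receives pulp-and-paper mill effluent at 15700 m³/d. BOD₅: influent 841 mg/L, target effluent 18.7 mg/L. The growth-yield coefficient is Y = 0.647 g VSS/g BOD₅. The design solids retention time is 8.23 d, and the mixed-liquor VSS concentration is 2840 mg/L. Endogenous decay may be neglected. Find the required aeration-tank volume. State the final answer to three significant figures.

V ≈ 24200 m³

Biomass mass balance (decay neglected): V·X = Y·Q·(S₀ − S)·θ_c, so V = 0.647 × 15700 × (841 − 18.7) × 8.23 / 2840 = 24206 m³.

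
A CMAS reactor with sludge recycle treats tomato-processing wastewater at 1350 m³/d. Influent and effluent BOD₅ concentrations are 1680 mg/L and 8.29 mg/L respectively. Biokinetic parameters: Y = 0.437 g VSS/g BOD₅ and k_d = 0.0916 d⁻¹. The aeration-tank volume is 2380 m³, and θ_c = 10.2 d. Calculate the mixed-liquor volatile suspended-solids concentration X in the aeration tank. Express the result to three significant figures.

From V·X·(1 + k_d·θ_c) = Y·Q·(S₀ − S)·θ_c: X = 0.437 × 1350 × (1680 − 8.29) × 10.2 / [2380 × (1 + 0.0916 × 10.2)] = 2185 mg/L.

X ≈ 2190 mg/L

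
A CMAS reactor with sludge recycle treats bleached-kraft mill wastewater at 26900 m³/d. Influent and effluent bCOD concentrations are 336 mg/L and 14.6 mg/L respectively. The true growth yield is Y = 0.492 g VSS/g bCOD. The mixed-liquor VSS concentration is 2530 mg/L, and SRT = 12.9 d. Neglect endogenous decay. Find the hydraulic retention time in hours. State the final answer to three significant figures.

τ ≈ 19.4 h

Biomass mass balance (decay neglected): V·X = Y·Q·(S₀ − S)·θ_c, so V = 0.492 × 26900 × (336 − 14.6) × 12.9 / 2530 = 21689 m³.
τ = V/Q = 21689/26900 = 0.8063 d, or 19.35 h.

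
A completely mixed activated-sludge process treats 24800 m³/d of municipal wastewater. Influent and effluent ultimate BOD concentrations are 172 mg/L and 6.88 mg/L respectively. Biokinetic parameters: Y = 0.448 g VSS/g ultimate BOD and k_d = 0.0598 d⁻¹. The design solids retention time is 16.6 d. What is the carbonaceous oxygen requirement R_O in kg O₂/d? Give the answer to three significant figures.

R_O ≈ 2790 kg O₂/d

Correct the yield for decay: Y_obs = Y/(1 + k_d θ_c) = 0.448 / (1 + 0.0598 × 16.6) = 0.448 / 1.993 = 0.2248.
Q·(S₀ − S) = 24800 × (172 − 6.88) × 10⁻³ = 4095 kg/d removed.
Net sludge production P_X = 0.2248 × 4095 = 920.6 kg VSS/d.
R_O = Q·(S₀ − S) − 1.42·P_X = 4095 − 1.42 × 920.6 = 2788 kg O₂/d.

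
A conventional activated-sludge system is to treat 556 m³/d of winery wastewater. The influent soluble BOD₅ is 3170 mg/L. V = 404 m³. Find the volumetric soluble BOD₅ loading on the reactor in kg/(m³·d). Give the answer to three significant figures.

L_v ≈ 4.36 kg soluble BOD₅/(m³·d)

Volumetric loading L_v = Q·S₀ / V = 556 × 3170 g/m³ / 404.0 m³ = 4363 g/(m³·d) = 4.363 kg soluble BOD₅/(m³·d).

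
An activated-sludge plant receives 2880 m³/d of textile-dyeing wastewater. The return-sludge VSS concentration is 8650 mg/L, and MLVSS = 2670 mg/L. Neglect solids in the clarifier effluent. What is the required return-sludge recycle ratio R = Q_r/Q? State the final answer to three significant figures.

R = Q_r/Q = X/(X_r − X) = 2670 / (8650 − 2670) = 0.4465.

R ≈ 0.446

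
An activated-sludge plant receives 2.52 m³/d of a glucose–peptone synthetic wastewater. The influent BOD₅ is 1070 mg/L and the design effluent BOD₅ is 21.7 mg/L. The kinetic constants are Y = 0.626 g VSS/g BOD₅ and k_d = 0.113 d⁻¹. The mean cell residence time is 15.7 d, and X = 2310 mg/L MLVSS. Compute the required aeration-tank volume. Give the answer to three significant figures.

Rearranging the biomass balance for a CMAS with decay, V = Y·Q·ΔS·θ_c / [X·(1+k_d θ_c)] = 0.626 × 2.52 × (1070 − 21.7) × 15.7 / [2310 × (1 + 0.113 × 15.7)] = 2.6×10^4 / 6408 = 4.052 m³.

V ≈ 4.05 m³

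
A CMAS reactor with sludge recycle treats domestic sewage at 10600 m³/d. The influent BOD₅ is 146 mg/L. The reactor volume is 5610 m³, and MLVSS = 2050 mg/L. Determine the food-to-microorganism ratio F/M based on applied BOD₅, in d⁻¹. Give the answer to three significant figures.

Food-to-microorganism ratio F/M = Q S₀ / (V X) = 10600 × 146 / (5610 × 2050) = 0.1346 d⁻¹.

F/M ≈ 0.135 d⁻¹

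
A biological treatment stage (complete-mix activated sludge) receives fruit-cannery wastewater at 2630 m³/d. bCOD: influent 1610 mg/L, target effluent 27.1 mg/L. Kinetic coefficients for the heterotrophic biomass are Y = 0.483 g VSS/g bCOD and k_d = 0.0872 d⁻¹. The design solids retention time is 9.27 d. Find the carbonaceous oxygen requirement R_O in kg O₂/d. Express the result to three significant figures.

Correct the yield for decay: Y_obs = Y/(1 + k_d θ_c) = 0.483 / (1 + 0.0872 × 9.27) = 0.483 / 1.808 = 0.2671.
Substrate removed = Q·(S₀ − S) = 2630 m³/d × (1610 − 27.1) g/m³ = 4.16×10^6 g/d = 4163 kg/d.
Biomass synthesised: P_X = Y_obs × 4163 = 1112 kg VSS/d.
R_O = Q·(S₀ − S) − 1.42·P_X = 4163 − 1.42 × 1112 = 2584 kg O₂/d.

R_O ≈ 2580 kg O₂/d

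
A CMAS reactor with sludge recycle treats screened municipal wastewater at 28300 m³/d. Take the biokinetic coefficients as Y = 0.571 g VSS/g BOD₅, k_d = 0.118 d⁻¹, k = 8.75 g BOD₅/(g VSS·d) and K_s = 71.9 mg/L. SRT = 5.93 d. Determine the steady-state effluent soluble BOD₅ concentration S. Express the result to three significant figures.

S ≈ 4.38 mg/L

Effluent substrate depends only on kinetics and SRT: S = K_s(1 + k_d θ_c) / [θ_c(Yk − k_d) − 1] = 71.9 × (1 + 0.118 × 5.93) / [5.93 × (0.571 × 8.75 − 0.118) − 1] = 122.2 / 27.93 = 4.376 mg/L.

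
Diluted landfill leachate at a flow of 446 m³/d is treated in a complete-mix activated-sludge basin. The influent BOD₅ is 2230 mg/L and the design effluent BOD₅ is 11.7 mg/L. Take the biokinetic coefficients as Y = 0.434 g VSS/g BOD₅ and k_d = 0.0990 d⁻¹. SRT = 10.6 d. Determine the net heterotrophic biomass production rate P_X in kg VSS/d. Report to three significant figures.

Correct the yield for decay: Y_obs = Y/(1 + k_d θ_c) = 0.434 / (1 + 0.0990 × 10.6) = 0.434 / 2.049 = 0.2118.
Q·(S₀ − S) = 446 × (2230 − 11.7) × 10⁻³ = 989.4 kg/d removed.
Net biomass production P_X = Y_obs × Q·(S₀ − S) = 0.2118 × 989.4 = 209.5 kg VSS/d.

P_X ≈ 210 kg VSS/d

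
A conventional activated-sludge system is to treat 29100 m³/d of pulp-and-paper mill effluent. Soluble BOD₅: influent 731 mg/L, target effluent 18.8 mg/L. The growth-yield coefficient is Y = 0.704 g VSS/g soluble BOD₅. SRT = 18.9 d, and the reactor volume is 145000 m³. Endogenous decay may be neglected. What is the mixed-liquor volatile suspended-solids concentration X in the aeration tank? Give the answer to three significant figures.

X ≈ 1900 mg/L

Without decay, X = Y Q (S₀−S) θ_c / V = 0.704 × 29100 × (731 − 18.8) × 18.9 / 145000 = 1902 mg/L.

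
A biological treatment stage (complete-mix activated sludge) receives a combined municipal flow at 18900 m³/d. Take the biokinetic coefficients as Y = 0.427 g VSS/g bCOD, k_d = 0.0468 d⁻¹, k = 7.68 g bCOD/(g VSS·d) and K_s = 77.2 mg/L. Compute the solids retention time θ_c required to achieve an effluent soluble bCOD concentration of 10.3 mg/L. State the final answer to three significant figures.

Specific growth rate at S = 10.3 mg/L: μ = YkS/(K_s+S) = 0.427·7.68·10.3/(77.2+10.3) = 0.3860 d⁻¹.
Then 1/θ_c = μ − k_d = 0.3860 − 0.0468 = 0.3392 d⁻¹, giving θ_c = 2.948 d.

θ_c ≈ 2.95 d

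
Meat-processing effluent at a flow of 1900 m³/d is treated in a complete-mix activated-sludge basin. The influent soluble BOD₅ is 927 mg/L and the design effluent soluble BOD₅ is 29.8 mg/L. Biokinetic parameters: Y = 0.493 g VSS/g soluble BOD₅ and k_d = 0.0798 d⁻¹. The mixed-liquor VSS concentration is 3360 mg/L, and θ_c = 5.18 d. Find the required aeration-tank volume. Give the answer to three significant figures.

V ≈ 917 m³

Steady-state biomass mass balance: V·X·(1 + k_d·θ_c) = Y·Q·(S₀ − S)·θ_c, so V = 0.493 × 1900 × (927 − 29.8) × 5.18 / [3360 × (1 + 0.0798 × 5.18)] = 4.35×10^6 / 4749 = 916.7 m³.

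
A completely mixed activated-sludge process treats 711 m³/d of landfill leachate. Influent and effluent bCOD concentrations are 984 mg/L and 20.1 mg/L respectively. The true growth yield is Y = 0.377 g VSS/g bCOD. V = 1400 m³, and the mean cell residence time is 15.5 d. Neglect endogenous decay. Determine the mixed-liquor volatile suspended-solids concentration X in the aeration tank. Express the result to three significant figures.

X = Y·Q·ΔS·θ_c / V = 0.377 × 711 × (984 − 20.1) × 15.5 / 1400 = 2861 mg/L.

X ≈ 2860 mg/L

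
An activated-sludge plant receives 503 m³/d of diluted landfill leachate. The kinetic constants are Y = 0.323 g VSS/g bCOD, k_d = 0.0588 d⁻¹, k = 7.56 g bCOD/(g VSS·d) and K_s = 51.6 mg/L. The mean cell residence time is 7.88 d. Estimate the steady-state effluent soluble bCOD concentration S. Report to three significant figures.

Effluent substrate depends only on kinetics and SRT: S = K_s(1 + k_d θ_c) / [θ_c(Yk − k_d) − 1] = 51.6 × (1 + 0.0588 × 7.88) / [7.88 × (0.323 × 7.56 − 0.0588) − 1] = 75.51 / 17.78 = 4.247 mg/L.

S ≈ 4.25 mg/L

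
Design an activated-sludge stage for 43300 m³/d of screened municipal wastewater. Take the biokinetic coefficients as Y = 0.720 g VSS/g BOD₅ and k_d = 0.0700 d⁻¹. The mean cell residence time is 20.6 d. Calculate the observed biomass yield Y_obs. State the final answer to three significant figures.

Y_obs ≈ 0.295 g VSS/g BOD₅

The observed yield is Y_obs = Y/(1 + k_d·θ_c) = 0.720 / (1 + 0.0700 × 20.6) = 0.720 / 2.442 = 0.2948 g VSS per g BOD₅ removed.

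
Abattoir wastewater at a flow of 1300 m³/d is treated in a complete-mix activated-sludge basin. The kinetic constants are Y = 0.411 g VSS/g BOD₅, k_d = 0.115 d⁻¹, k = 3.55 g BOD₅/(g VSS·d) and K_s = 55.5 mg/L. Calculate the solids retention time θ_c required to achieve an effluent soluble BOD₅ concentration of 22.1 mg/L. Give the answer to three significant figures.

From 1/θ_c = Y·k·S/(K_s + S) − k_d: Y·k·S/(K_s+S) = 0.411 × 3.55 × 22.1 / (55.5 + 22.1) = 0.4155 d⁻¹.
1/θ_c = 0.4155 − 0.115 = 0.3005 d⁻¹, so θ_c = 3.327 d.

θ_c ≈ 3.33 d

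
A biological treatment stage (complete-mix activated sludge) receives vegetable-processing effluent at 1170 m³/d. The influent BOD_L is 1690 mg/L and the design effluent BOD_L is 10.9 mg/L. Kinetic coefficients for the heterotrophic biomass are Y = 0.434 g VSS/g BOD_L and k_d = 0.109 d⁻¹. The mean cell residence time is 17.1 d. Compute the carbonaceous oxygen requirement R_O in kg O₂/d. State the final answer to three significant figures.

R_O ≈ 1540 kg O₂/d

Observed yield with endogenous decay: Y_obs = Y / (1 + k_d·θ_c) = 0.434 / (1 + 0.109 × 17.1) = 0.434 / 2.864 = 0.1515 g VSS/g BOD_L.
Mass of BOD_L removed per day: Q(S₀ − S) = 1170 × 1679 g/m³ = 1965 kg/d.
P_X = Y_obs·Q·(S₀ − S) = 0.1515 × 1965 = 297.7 kg VSS/d.
R_O = Q·ΔS − 1.42 P_X = 1965 − 422.7 = 1542 kg O₂/d.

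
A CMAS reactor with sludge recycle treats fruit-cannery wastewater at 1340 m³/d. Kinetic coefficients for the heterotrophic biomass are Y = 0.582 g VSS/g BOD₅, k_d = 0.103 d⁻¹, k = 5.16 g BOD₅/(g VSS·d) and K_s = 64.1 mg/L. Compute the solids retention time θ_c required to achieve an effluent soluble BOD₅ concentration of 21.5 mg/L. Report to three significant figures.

θ_c ≈ 1.54 d

At the target effluent, Y k S/(K_s+S) = 0.582×5.16×21.5/85.60 = 0.7543 d⁻¹.
Then 1/θ_c = μ − k_d = 0.7543 − 0.103 = 0.6513 d⁻¹, giving θ_c = 1.535 d.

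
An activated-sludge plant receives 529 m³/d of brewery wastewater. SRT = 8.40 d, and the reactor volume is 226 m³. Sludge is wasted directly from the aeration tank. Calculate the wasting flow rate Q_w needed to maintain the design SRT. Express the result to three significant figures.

Q_w ≈ 26.9 m³/d

For wasting at MLVSS concentration, Q_w = V/θ_c = 226.0/8.40 = 26.90 m³/d.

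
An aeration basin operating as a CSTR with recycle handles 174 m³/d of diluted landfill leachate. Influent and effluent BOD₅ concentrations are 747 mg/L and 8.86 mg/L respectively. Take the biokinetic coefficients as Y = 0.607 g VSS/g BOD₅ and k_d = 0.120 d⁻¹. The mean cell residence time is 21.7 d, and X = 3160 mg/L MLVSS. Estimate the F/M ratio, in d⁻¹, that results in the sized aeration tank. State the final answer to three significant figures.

Steady-state biomass mass balance: V·X·(1 + k_d·θ_c) = Y·Q·(S₀ − S)·θ_c, so V = 0.607 × 174 × (747 − 8.86) × 21.7 / [3160 × (1 + 0.120 × 21.7)] = 1.69×10^6 / 11389 = 148.5 m³.
Food-to-microorganism ratio F/M = Q S₀ / (V X) = 174 × 747 / (148.5 × 3160) = 0.2769 d⁻¹.

F/M ≈ 0.277 d⁻¹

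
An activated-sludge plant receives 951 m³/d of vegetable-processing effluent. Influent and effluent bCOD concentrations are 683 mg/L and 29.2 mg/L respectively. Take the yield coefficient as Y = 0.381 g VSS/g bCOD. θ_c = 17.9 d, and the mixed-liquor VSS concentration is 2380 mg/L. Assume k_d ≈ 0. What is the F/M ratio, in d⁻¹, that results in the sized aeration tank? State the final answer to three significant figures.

F/M ≈ 0.153 d⁻¹

With k_d = 0 the design equation reduces to V = Y Q (S₀−S) θ_c / X = 0.381 × 951 × (683 − 29.2) × 17.9 / 2380 = 1782 m³.
F/M = applied load / biomass = Q·S₀/(V·X) = 951 × 683 / (1782 × 2380) = 0.1532 d⁻¹.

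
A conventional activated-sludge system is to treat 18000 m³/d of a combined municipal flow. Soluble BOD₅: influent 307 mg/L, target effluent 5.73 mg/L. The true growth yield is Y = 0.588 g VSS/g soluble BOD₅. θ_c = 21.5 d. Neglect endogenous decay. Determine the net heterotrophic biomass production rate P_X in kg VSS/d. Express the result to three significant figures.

P_X ≈ 3190 kg VSS/d

With endogenous decay neglected, the observed yield equals the true yield: Y_obs = Y = 0.588 g VSS/g soluble BOD₅.
Q·(S₀ − S) = 18000 × (307 − 5.73) × 10⁻³ = 5423 kg/d removed.
Biomass produced: P_X = Y_obs·Q·ΔS = 0.5880 × 5423 ≈ 3189 kg VSS/d.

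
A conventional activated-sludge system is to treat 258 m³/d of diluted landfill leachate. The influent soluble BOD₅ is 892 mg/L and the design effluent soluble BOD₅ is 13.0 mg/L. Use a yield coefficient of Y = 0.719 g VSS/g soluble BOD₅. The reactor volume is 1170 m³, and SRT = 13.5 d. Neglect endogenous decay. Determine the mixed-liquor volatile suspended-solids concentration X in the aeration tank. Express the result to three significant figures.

From V·X = Y·Q·(S₀ − S)·θ_c (decay neglected): X = 0.719 × 258 × (892 − 13.0) × 13.5 / 1170 = 1881 mg/L.

X ≈ 1880 mg/L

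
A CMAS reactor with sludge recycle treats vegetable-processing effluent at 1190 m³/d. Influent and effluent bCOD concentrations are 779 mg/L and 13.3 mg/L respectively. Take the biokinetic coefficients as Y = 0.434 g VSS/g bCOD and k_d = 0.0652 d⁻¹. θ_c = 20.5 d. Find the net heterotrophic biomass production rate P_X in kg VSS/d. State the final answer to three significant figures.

P_X ≈ 169 kg VSS/d

Observed yield with endogenous decay: Y_obs = Y / (1 + k_d·θ_c) = 0.434 / (1 + 0.0652 × 20.5) = 0.434 / 2.337 = 0.1857 g VSS/g bCOD.
ΔS = 779 − 13.3 = 765.7 mg/L, so the substrate removal rate is 1190 × 765.7/1000 = 911.2 kg bCOD/d.
Net biomass production P_X = Y_obs × Q·(S₀ − S) = 0.1857 × 911.2 = 169.2 kg VSS/d.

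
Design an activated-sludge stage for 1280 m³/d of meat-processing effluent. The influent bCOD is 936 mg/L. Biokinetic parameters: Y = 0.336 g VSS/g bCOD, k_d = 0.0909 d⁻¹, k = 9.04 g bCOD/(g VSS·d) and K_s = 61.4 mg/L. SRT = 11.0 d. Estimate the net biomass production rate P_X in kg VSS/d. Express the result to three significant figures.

Effluent substrate depends only on kinetics and SRT: S = K_s(1 + k_d θ_c) / [θ_c(Yk − k_d) − 1] = 61.4 × (1 + 0.0909 × 11.0) / [11.0 × (0.336 × 9.04 − 0.0909) − 1] = 122.8 / 31.41 = 3.909 mg/L.
The observed yield is Y_obs = Y/(1 + k_d·θ_c) = 0.336 / (1 + 0.0909 × 11.0) = 0.336 / 2.000 = 0.1680 g VSS per g bCOD removed.
ΔS = 936 − 3.91 = 932.1 mg/L, so the substrate removal rate is 1280 × 932.1/1000 = 1193 kg bCOD/d.
Net biomass production P_X = Y_obs × Q·(S₀ − S) = 0.1680 × 1193 = 200.4 kg VSS/d.

P_X ≈ 200 kg VSS/d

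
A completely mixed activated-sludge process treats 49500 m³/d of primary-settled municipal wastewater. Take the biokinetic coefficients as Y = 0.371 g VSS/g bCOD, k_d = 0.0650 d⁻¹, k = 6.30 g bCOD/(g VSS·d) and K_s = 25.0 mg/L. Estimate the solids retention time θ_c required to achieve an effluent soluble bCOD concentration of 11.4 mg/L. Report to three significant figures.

θ_c ≈ 1.50 d

At the target effluent, Y k S/(K_s+S) = 0.371×6.30×11.4/36.40 = 0.7320 d⁻¹.
Then 1/θ_c = μ − k_d = 0.7320 − 0.0650 = 0.6670 d⁻¹, giving θ_c = 1.499 d.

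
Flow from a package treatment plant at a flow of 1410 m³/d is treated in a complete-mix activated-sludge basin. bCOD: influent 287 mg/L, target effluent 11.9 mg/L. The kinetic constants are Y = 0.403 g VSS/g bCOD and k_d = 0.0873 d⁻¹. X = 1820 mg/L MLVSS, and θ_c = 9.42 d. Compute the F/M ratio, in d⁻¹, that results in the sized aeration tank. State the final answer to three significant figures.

F/M ≈ 0.501 d⁻¹

From the SRT design equation V = Y Q (S₀−S) θ_c / [X (1 + k_d θ_c)] = 0.403 × 1410 × (287 − 11.9) × 9.42 / [1820 × (1 + 0.0873 × 9.42)] = 1.47×10^6 / 3317 = 444.0 m³.
F/M = applied load / biomass = Q·S₀/(V·X) = 1410 × 287 / (444.0 × 1820) = 0.5008 d⁻¹.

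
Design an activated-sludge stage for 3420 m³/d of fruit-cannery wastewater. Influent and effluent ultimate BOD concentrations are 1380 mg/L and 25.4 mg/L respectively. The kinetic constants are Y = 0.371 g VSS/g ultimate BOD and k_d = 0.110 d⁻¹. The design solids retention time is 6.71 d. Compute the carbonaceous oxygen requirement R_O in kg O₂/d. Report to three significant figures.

Y_obs = Y / (1 + k_d θ_c) = 0.371 / (1 + 0.110 × 6.71) = 0.371 / 1.738 = 0.2135.
Q·(S₀ − S) = 3420 × (1380 − 25.4) × 10⁻³ = 4633 kg/d removed.
P_X = Y_obs·Q·(S₀ − S) = 0.2135 × 4633 = 988.9 kg VSS/d.
R_O = Q·(S₀ − S) − 1.42·P_X = 4633 − 1.42 × 988.9 = 3229 kg O₂/d.

R_O ≈ 3230 kg O₂/d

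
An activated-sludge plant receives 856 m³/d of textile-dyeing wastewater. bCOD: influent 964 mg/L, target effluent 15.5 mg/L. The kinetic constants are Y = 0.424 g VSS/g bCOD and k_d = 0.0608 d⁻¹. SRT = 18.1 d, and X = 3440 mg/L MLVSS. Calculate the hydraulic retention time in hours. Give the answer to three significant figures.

From the SRT design equation V = Y Q (S₀−S) θ_c / [X (1 + k_d θ_c)] = 0.424 × 856 × (964 − 15.5) × 18.1 / [3440 × (1 + 0.0608 × 18.1)] = 6.23×10^6 / 7226 = 862.3 m³.
τ = V/Q = 862.3/856 = 1.007 d, or 24.18 h.

τ ≈ 24.2 h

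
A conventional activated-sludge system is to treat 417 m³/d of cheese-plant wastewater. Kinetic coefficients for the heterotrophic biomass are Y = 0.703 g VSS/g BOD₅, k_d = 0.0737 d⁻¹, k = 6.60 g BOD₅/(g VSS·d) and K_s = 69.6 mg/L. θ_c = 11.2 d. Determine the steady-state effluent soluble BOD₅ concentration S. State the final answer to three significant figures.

For a completely mixed reactor with recycle the Lawrence–McCarty relation gives S = K_s·(1 + k_d·θ_c) / [θ_c·(Y·k − k_d) − 1] = 69.6 × (1 + 0.0737 × 11.2) / [11.2 × (0.703 × 6.60 − 0.0737) − 1] = 127.1 / 50.14 = 2.534 mg/L.

S ≈ 2.53 mg/L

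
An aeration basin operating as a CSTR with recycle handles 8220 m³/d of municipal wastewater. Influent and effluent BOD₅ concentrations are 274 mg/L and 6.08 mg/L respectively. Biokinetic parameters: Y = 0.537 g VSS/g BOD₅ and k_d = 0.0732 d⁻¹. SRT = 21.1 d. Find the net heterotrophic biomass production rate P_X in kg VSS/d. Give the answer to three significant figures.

P_X ≈ 465 kg VSS/d

The observed yield is Y_obs = Y/(1 + k_d·θ_c) = 0.537 / (1 + 0.0732 × 21.1) = 0.537 / 2.545 = 0.2110 g VSS per g BOD₅ removed.
ΔS = 274 − 6.08 = 267.9 mg/L, so the substrate removal rate is 8220 × 267.9/1000 = 2202 kg BOD₅/d.
So the net sludge growth is P_X = 0.2110 × 2202 = 464.8 kg VSS/d.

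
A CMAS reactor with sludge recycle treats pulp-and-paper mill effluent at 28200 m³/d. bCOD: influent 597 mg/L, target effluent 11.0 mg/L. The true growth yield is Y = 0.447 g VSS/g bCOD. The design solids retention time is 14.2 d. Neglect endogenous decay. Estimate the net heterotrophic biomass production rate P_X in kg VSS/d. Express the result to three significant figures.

No decay correction is needed, so Y_obs = Y = 0.447.
Q·(S₀ − S) = 28200 × (597 − 11.0) × 10⁻³ = 16525 kg/d removed.
Net biomass production P_X = Y_obs × Q·(S₀ − S) = 0.4470 × 16525 = 7387 kg VSS/d.

P_X ≈ 7390 kg VSS/d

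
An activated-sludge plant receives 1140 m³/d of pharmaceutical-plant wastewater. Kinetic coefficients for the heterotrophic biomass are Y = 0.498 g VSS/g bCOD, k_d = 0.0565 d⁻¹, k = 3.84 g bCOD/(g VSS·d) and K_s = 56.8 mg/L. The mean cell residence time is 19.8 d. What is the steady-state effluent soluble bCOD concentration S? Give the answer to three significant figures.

S ≈ 3.37 mg/L

For a completely mixed reactor with recycle the Lawrence–McCarty relation gives S = K_s·(1 + k_d·θ_c) / [θ_c·(Y·k − k_d) − 1] = 56.8 × (1 + 0.0565 × 19.8) / [19.8 × (0.498 × 3.84 − 0.0565) − 1] = 120.3 / 35.75 = 3.367 mg/L.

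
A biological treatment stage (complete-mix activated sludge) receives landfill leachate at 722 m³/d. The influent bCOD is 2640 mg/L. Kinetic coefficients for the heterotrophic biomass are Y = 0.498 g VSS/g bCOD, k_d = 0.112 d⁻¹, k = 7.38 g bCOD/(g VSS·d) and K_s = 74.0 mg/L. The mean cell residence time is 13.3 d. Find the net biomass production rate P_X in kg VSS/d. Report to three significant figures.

P_X ≈ 381 kg VSS/d

Effluent substrate depends only on kinetics and SRT: S = K_s(1 + k_d θ_c) / [θ_c(Yk − k_d) − 1] = 74.0 × (1 + 0.112 × 13.3) / [13.3 × (0.498 × 7.38 − 0.112) − 1] = 184.2 / 46.39 = 3.971 mg/L.
The observed yield is Y_obs = Y/(1 + k_d·θ_c) = 0.498 / (1 + 0.112 × 13.3) = 0.498 / 2.490 = 0.2000 g VSS per g bCOD removed.
ΔS = 2640 − 3.97 = 2636 mg/L, so the substrate removal rate is 722 × 2636/1000 = 1903 kg bCOD/d.
Net biomass production P_X = Y_obs × Q·(S₀ − S) = 0.2000 × 1903 = 380.7 kg VSS/d.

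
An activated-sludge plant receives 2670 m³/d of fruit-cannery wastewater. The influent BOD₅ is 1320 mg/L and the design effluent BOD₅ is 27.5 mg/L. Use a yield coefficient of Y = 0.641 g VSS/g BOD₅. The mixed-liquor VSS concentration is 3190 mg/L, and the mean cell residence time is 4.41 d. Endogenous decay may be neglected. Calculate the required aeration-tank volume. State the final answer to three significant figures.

With k_d = 0 the design equation reduces to V = Y Q (S₀−S) θ_c / X = 0.641 × 2670 × (1320 − 27.5) × 4.41 / 3190 = 3058 m³.

V ≈ 3060 m³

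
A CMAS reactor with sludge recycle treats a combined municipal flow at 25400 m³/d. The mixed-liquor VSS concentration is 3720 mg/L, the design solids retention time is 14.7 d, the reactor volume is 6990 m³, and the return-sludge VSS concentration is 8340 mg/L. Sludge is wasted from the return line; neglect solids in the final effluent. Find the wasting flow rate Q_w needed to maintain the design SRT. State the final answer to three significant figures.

Q_w ≈ 212 m³/d

Q_w = (V·X)/(θ_c X_r) = 6990 × 3720 / (14.7 × 8340) = 212.1 m³/d.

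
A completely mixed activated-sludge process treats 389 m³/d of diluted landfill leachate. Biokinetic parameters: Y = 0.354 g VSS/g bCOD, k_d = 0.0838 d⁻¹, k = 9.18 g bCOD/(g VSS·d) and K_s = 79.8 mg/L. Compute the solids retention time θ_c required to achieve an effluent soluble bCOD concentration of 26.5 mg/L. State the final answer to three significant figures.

θ_c ≈ 1.38 d

At the target effluent, Y k S/(K_s+S) = 0.354×9.18×26.5/106.3 = 0.8101 d⁻¹.
1/θ_c = 0.8101 − 0.0838 = 0.7263 d⁻¹, so θ_c = 1.377 d.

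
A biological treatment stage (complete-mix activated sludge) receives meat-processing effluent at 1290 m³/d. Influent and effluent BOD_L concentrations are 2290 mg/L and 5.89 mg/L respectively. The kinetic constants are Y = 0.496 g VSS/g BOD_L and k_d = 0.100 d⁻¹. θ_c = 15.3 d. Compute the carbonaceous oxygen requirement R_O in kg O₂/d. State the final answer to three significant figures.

Correct the yield for decay: Y_obs = Y/(1 + k_d θ_c) = 0.496 / (1 + 0.100 × 15.3) = 0.496 / 2.530 = 0.1960.
Mass of BOD_L removed per day: Q(S₀ − S) = 1290 × 2284 g/m³ = 2947 kg/d.
P_X = Y_obs·Q·(S₀ − S) = 0.1960 × 2947 = 577.7 kg VSS/d.
R_O = Q·(S₀ − S) − 1.42·P_X = 2947 − 1.42 × 577.7 = 2126 kg O₂/d.

R_O ≈ 2130 kg O₂/d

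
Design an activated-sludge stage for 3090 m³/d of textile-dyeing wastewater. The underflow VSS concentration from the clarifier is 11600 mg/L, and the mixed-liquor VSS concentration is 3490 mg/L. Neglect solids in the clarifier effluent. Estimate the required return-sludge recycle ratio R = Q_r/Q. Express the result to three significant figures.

R ≈ 0.430

Solids balance on the clarifier gives (1+R)X = R·X_r, so R = X/(X_r − X) = 3490 / (11600 − 3490) = 0.4303.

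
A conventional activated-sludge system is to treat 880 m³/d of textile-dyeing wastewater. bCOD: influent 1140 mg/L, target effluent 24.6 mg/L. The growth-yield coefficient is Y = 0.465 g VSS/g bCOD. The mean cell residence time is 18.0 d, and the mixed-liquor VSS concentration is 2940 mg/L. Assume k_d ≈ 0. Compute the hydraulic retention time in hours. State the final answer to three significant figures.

Biomass mass balance (decay neglected): V·X = Y·Q·(S₀ − S)·θ_c, so V = 0.465 × 880 × (1140 − 24.6) × 18.0 / 2940 = 2794 m³.
HRT = V/Q = 2794 m³ / 880 m³·d⁻¹ = 3.175 d × 24 = 76.21 h.

τ ≈ 76.2 h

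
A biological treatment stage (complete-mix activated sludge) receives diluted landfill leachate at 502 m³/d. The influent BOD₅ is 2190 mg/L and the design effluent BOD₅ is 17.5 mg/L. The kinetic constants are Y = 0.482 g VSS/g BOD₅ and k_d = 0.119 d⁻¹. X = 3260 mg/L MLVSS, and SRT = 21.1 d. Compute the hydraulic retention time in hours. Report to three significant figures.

τ ≈ 46.3 h

Rearranging the biomass balance for a CMAS with decay, V = Y·Q·ΔS·θ_c / [X·(1+k_d θ_c)] = 0.482 × 502 × (2190 − 17.5) × 21.1 / [3260 × (1 + 0.119 × 21.1)] = 1.11×10^7 / 11446 = 969.1 m³.
Hydraulic retention time τ = V/Q = 969.1 / 502 = 1.930 d = 46.33 h.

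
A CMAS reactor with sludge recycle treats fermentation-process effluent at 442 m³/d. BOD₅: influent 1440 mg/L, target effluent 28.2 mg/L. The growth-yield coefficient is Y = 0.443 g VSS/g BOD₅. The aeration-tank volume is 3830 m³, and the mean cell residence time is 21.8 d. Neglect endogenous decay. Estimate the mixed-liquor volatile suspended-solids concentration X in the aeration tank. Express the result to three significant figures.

Without decay, X = Y Q (S₀−S) θ_c / V = 0.443 × 442 × (1440 − 28.2) × 21.8 / 3830 = 1573 mg/L.

X ≈ 1570 mg/L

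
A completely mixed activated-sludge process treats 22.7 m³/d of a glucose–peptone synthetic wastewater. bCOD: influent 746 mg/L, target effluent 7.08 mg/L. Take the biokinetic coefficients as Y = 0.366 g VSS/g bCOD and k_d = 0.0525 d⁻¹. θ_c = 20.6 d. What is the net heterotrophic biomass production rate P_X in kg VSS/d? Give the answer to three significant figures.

Observed yield with endogenous decay: Y_obs = Y / (1 + k_d·θ_c) = 0.366 / (1 + 0.0525 × 20.6) = 0.366 / 2.082 = 0.1758 g VSS/g bCOD.
Q·(S₀ − S) = 22.7 × (746 − 7.08) × 10⁻³ = 16.77 kg/d removed.
Biomass produced: P_X = Y_obs·Q·ΔS = 0.1758 × 16.77 ≈ 2.949 kg VSS/d.

P_X ≈ 2.95 kg VSS/d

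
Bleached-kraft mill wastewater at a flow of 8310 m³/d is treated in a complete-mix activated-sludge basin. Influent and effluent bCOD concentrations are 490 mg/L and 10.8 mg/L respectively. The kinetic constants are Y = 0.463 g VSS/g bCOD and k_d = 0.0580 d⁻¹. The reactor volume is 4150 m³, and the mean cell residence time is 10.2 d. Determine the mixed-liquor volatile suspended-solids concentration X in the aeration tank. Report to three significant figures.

Solving the biomass balance for X: X = Y Q (S₀−S) θ_c / [V (1+k_d θ_c)] = 0.463 × 8310 × (490 − 10.8) × 10.2 / [4150 × (1 + 0.0580 × 10.2)] = 2847 mg/L.

X ≈ 2850 mg/L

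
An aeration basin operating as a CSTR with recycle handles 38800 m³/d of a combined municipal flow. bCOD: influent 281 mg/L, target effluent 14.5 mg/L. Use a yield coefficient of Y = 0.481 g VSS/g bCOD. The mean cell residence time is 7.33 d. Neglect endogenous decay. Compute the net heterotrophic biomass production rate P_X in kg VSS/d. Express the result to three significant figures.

P_X ≈ 4970 kg VSS/d

Since k_d ≈ 0, Y_obs = Y = 0.481 g VSS/g bCOD.
Mass of bCOD removed per day: Q(S₀ − S) = 38800 × 266.5 g/m³ = 10340 kg/d.
Net biomass production P_X = Y_obs × Q·(S₀ − S) = 0.4810 × 10340 = 4974 kg VSS/d.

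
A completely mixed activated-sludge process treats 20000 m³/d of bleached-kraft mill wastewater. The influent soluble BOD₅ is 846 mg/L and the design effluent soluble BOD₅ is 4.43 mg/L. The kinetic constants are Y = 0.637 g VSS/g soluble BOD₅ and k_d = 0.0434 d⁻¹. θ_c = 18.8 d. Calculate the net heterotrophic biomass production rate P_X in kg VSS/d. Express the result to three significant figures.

Y_obs = Y / (1 + k_d θ_c) = 0.637 / (1 + 0.0434 × 18.8) = 0.637 / 1.816 = 0.3508.
ΔS = 846 − 4.43 = 841.6 mg/L, so the substrate removal rate is 20000 × 841.6/1000 = 16831 kg soluble BOD₅/d.
So the net sludge growth is P_X = 0.3508 × 16831 = 5904 kg VSS/d.

P_X ≈ 5900 kg VSS/d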